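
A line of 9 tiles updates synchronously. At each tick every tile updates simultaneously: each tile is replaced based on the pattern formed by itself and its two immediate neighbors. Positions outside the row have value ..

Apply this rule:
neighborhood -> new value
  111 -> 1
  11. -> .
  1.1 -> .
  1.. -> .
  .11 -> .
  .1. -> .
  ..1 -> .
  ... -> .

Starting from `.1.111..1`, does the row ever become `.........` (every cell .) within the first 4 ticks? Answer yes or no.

tick 1: ....1....
tick 2: .........
all cells are . at tick 2

yes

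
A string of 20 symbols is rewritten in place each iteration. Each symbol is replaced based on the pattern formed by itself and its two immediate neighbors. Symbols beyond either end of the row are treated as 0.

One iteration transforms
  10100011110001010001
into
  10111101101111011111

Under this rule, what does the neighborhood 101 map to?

0

At position 1 the neighborhood is 101; the next row has 0 there.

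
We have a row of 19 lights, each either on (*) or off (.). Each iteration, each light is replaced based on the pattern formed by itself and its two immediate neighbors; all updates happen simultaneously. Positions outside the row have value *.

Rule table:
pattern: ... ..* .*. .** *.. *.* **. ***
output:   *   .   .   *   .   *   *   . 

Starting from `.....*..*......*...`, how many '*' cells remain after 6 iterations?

.***......****...*.
**.*.****.*..*.*..*
.**.**..**....*...*
******..**.**...*.*
.....*..*****.*..**
.***....*...**...*.
count of *: 7

7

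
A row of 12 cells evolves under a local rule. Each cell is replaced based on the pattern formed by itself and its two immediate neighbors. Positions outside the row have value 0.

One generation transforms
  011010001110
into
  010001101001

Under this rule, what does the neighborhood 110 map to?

0

At position 2 the neighborhood is 110; the next row has 0 there.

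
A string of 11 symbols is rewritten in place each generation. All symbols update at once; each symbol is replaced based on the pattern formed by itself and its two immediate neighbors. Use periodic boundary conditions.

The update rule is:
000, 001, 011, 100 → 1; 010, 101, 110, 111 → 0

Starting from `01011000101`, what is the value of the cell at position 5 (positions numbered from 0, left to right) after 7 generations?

00010111000
11100100111
00011011100
11110010011
00001101110
11111001001
00000110111
position 5 holds 1

1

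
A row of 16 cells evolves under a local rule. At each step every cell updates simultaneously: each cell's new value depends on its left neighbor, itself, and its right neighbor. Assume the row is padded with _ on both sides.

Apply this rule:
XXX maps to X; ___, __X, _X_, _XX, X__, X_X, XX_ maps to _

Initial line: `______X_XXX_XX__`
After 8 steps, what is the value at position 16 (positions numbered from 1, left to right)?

_

_________X______
________________
________________  (fixed point — unchanged through step 8)
position 16 holds _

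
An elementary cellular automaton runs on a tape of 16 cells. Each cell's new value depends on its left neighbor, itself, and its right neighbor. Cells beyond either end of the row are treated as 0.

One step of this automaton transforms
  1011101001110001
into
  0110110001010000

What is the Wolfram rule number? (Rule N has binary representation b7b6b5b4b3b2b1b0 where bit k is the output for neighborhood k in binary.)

104

position 3: 111 → 0  (bit 7 = 0)
position 4: 110 → 1  (bit 6 = 1)
position 1: 101 → 1  (bit 5 = 1)
position 7: 100 → 0  (bit 4 = 0)
position 2: 011 → 1  (bit 3 = 1)
position 0: 010 → 0  (bit 2 = 0)
position 8: 001 → 0  (bit 1 = 0)
position 13: 000 → 0  (bit 0 = 0)
bits b7..b0 = 01101000 = 104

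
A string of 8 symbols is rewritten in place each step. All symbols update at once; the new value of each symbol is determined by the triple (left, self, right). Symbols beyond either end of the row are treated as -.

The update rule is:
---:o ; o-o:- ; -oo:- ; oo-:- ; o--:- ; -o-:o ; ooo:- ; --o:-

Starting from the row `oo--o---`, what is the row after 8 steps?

ooo-o---

----o-oo
ooo-o---
----o-oo  (repeats step 1; period 2)
step 8: ooo-o---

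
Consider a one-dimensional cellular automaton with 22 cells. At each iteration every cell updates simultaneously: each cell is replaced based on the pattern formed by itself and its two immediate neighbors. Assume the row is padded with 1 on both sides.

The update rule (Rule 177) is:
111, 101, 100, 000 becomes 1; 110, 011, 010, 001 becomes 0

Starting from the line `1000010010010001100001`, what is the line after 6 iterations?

1010101010001100100100

0111001001001100011100
1010100100100011001010
0101010010011000100101
1010101001000110010010
0101010100110001001001
1010101010001100100100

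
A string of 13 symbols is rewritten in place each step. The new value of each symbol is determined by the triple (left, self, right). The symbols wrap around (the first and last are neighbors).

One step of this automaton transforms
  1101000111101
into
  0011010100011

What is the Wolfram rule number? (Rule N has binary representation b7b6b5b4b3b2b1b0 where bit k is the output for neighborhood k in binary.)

position 0: 111 → 0  (bit 7 = 0)
position 1: 110 → 0  (bit 6 = 0)
position 2: 101 → 1  (bit 5 = 1)
position 4: 100 → 0  (bit 4 = 0)
position 7: 011 → 1  (bit 3 = 1)
position 3: 010 → 1  (bit 2 = 1)
position 6: 001 → 0  (bit 1 = 0)
position 5: 000 → 1  (bit 0 = 1)
bits b7..b0 = 00101101 = 45

45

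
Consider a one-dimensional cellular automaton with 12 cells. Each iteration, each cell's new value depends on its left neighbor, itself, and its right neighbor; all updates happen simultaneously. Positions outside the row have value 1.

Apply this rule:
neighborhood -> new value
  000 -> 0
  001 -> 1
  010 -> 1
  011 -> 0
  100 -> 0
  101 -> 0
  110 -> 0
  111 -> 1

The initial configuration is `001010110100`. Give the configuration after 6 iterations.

011010000101
000010001100
000110010001
001000110010
011001000110
000011001000

000011001000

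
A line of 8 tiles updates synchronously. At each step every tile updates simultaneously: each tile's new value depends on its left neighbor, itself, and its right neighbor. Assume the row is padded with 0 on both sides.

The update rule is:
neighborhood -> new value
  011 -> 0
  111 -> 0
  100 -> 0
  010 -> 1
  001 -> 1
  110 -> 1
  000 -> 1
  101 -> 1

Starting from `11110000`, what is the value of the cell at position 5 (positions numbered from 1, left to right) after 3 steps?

1

00010111
11111001
00001011
position 5 holds 1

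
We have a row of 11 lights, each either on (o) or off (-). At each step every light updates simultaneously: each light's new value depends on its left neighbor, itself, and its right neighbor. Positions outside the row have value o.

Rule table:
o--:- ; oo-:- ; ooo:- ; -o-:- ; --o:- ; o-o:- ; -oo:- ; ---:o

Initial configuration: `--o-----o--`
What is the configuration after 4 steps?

-oo-----oo-

----ooo----
-oo-----oo-
----ooo----  (repeats step 1; period 2)
step 4: -oo-----oo-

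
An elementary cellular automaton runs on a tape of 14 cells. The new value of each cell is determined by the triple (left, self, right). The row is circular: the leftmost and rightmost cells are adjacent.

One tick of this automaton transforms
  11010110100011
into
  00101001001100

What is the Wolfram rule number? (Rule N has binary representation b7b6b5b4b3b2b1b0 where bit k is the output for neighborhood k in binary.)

35

position 0: 111 → 0  (bit 7 = 0)
position 1: 110 → 0  (bit 6 = 0)
position 2: 101 → 1  (bit 5 = 1)
position 9: 100 → 0  (bit 4 = 0)
position 5: 011 → 0  (bit 3 = 0)
position 3: 010 → 0  (bit 2 = 0)
position 11: 001 → 1  (bit 1 = 1)
position 10: 000 → 1  (bit 0 = 1)
bits b7..b0 = 00100011 = 35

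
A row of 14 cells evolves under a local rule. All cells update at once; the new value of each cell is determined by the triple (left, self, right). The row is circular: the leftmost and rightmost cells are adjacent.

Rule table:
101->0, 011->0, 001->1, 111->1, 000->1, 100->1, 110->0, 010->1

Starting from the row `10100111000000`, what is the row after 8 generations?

10111010111111
00010010011111
11111111101110
01111111000100
10111110111111
00011100011111
11101011101110
01001001000100

01001001000100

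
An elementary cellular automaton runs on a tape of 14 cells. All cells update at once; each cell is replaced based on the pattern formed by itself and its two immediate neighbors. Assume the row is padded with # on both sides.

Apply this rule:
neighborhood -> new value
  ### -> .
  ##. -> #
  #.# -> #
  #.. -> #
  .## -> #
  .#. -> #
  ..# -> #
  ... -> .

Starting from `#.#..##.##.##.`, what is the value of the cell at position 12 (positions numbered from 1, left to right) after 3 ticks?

.

##############
..............
#............#
position 12 holds .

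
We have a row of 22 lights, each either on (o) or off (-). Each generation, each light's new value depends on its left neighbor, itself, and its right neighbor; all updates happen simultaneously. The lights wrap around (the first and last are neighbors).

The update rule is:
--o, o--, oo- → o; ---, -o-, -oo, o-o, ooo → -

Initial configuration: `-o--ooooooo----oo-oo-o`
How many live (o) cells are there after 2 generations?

10

--oo------oo--o-o--o--
-o-oo----o-ooo---oo-o-
count of o: 10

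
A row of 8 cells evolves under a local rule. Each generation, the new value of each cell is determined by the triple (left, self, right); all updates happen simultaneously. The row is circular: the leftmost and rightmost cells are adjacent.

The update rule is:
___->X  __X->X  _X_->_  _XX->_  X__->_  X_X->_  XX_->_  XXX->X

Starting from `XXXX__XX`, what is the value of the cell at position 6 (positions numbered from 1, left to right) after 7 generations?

X

XXX__X_X
XX__X___
___X__XX
_XX__X__
X___X__X
__XX__X_
XX___X__
position 6 holds X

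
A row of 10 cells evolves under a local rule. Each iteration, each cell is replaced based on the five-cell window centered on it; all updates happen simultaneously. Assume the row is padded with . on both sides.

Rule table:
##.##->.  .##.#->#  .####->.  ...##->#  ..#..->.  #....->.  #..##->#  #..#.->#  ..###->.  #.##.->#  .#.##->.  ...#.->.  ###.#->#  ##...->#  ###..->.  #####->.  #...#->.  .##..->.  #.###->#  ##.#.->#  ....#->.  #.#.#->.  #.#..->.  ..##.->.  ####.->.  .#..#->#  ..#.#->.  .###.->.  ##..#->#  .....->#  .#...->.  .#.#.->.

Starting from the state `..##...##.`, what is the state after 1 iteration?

.#..#.#..#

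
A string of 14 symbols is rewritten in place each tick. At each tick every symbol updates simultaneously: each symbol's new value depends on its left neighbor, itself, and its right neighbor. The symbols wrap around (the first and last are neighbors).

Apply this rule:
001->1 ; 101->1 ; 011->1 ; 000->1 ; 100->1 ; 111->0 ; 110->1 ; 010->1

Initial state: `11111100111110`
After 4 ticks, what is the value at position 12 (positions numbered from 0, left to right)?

1

10000111100011
11111100111110  (repeats tick 0; period 2)
tick 4: 11111100111110
position 12 holds 1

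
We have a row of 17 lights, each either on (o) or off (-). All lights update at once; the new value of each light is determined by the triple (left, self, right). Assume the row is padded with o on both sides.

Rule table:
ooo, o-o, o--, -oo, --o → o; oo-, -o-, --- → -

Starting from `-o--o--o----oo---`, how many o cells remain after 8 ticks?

tick 1: o-oo-oo-o--oo-o-o
tick 2: -oo-oo-o-ooo-o-oo
tick 3: oo-oo-o-ooo-o-ooo
tick 4: o-oo-o-ooo-o-oooo
tick 5: -oo-o-ooo-o-ooooo
tick 6: oo-o-ooo-o-oooooo
tick 7: o-o-ooo-o-ooooooo
tick 8: -o-ooo-o-oooooooo
count of o: 13

13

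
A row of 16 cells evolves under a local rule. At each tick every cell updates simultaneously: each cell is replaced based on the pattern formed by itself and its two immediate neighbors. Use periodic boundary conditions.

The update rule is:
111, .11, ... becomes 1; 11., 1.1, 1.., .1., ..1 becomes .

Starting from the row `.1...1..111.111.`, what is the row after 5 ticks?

...1....11..11..
11...11.1...1..1
1..1.1....1....1
.......11...11.1
.11111.1..1.1...

.11111.1..1.1...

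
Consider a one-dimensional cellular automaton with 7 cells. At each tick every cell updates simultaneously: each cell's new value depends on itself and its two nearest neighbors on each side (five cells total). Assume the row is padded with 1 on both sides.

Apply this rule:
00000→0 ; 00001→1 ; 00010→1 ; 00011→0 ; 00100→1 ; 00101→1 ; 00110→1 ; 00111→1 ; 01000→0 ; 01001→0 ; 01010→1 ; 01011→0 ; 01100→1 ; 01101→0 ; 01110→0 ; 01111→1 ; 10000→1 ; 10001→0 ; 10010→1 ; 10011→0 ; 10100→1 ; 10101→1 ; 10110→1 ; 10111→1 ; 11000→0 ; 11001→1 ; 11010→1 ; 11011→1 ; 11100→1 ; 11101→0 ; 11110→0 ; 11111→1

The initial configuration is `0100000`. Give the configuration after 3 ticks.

1011001

1101010
0011110
1011001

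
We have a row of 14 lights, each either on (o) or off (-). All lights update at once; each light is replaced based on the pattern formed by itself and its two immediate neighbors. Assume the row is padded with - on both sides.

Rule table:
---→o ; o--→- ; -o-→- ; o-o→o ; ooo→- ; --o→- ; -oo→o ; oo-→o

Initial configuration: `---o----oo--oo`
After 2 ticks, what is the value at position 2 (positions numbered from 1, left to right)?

oo---oo-oo--oo
oo-o-ooooo--oo
position 2 holds o

o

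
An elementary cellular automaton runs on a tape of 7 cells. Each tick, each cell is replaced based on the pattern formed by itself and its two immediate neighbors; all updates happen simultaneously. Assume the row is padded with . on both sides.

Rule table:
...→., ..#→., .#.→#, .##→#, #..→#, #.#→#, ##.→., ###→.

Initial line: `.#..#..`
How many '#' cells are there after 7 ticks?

tick 1: .##.##.
tick 2: .#.##.#
tick 3: .###.##
tick 4: .#..##.
tick 5: .##.#.#
tick 6: .#.####
tick 7: .###...
count of #: 3

3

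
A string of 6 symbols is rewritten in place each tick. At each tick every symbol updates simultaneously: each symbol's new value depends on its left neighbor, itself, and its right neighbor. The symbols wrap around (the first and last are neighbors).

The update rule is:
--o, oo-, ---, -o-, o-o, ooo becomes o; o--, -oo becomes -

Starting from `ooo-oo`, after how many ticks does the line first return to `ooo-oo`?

oooo-o
ooooo-
-ooooo
o-oooo
oo-ooo
ooo-oo

6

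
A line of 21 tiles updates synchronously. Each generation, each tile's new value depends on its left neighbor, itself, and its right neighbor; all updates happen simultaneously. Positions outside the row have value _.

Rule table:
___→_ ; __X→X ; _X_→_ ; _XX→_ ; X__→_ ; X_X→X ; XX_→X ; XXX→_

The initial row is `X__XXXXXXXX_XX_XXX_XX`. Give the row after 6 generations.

_____X_X_X_X_X_XX____

__X_______XX_XX__XX_X
_X_______X_XX_X_X_XX_
X_______X_X_XX_X_X_X_
_______X_X_X_XX_X_X__
______X_X_X_X_XX_X___
_____X_X_X_X_X_XX____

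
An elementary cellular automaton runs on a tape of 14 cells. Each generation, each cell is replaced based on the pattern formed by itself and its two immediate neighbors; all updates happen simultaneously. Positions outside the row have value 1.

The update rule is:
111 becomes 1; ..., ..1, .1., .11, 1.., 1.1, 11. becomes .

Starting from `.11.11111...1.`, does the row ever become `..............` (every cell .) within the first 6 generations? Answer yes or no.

.....111......
......1.......
..............
all cells are . at generation 3

yes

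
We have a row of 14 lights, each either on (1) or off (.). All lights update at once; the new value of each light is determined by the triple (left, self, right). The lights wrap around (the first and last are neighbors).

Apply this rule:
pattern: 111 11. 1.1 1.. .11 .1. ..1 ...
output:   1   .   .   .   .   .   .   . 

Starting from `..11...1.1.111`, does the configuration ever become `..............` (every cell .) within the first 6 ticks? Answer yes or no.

yes

............1.
..............
all cells are . at tick 2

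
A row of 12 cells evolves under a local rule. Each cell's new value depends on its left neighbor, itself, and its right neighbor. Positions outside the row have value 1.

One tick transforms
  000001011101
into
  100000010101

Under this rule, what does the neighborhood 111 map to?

At position 8 the neighborhood is 111; the next row has 0 there.

0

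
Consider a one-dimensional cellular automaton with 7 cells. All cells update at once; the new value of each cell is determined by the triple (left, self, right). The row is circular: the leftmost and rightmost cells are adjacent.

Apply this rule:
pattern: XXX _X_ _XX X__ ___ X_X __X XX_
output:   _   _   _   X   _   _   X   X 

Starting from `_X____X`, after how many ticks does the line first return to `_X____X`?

28

__X__X_
_X_XX_X
____X__
___X_X_
__X___X
XX_X_X_
_X_____
X_X____
___X__X
X_X_XX_
_____X_
____X_X
X__X___
_XX_X_X
__X____
_X_X___
X___X__
_X_X_XX
______X
X____X_
_X__X__
X_XX_X_
___X___
__X_X__
_X___X_
X_X_X_X
X______
_X____X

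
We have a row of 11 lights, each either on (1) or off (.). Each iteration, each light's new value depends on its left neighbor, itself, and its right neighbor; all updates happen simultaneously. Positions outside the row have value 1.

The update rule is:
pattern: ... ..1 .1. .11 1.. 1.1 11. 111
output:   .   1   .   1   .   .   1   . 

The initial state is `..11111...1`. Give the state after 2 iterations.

.11...1..11
.11..1..11.

.11..1..11.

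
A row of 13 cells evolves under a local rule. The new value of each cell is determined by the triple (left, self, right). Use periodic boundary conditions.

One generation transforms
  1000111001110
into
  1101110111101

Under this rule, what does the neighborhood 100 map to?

1

At position 1 the neighborhood is 100; the next row has 1 there.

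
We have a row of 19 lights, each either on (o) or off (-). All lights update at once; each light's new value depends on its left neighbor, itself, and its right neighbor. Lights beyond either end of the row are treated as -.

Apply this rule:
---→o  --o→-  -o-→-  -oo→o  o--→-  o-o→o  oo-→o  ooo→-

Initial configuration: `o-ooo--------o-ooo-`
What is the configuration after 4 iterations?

--oo--oooo-oo--o-o-

iteration 1: -oo-o-oooooo--oo-o-
iteration 2: -ooo-oo----o--ooo--
iteration 3: -o-oooo-oo----o-o-o
iteration 4: --oo--oooo-oo--o-o-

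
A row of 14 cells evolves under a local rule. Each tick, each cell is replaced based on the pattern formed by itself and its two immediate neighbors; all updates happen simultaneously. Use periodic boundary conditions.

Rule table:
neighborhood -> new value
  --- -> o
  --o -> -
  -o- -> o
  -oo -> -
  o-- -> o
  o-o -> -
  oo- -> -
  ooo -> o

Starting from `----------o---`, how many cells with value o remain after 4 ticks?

ooooooooo-oooo
oooooooo---ooo
ooooooo-oo--oo
oooooo----o--o
count of o: 8

8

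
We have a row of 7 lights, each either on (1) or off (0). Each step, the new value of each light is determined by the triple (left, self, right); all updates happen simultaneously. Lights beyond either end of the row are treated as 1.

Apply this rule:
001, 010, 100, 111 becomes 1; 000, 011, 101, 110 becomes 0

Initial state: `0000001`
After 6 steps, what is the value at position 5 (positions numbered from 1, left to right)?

1000010
0100110
0111000
0010101
1110100
1100111
position 5 holds 1

1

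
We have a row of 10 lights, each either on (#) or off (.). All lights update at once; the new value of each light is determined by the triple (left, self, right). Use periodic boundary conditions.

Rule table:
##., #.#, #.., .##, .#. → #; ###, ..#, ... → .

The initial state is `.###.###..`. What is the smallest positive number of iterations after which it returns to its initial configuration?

15

.#.###.##.
.###.#####
##.###...#
.###.##..#
##.#####.#
.###...###
##.##..#.#
.#####.###
##...###.#
.##..#.###
####.###.#
...###.###
#..#.###.#
##.###.###
.###.###..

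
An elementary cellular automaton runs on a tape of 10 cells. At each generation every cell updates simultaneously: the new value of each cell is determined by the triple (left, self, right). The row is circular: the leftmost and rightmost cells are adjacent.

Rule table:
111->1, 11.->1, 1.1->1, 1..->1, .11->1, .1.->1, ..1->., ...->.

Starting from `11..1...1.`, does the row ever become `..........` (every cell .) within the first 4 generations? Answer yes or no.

111.11..11
1111111.11
1111111111
1111111111
generation 4 is 1111111111, still not uniform .

no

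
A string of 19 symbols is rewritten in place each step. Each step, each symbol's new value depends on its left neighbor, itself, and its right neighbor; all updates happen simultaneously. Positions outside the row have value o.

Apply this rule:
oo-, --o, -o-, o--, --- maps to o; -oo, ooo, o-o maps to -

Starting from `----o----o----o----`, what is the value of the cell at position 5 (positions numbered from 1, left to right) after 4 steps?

ooooooooooooooooooo
-------------------
ooooooooooooooooooo  (repeats step 1; period 2)
step 4: -------------------
position 5 holds -

-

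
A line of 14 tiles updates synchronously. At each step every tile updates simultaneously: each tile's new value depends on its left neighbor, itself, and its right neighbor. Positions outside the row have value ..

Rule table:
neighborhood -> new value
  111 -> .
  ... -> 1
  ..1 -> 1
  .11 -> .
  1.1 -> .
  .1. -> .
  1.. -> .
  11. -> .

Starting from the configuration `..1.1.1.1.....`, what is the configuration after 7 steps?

11........1111
...1111111....
111........111
....1111111...
1111........11
.....1111111..
11111........1

11111........1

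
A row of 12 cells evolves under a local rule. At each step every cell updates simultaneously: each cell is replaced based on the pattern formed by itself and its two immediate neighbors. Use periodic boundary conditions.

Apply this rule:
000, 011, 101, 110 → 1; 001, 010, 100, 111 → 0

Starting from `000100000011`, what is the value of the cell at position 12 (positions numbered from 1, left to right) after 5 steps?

0

step 1: 010001111011
step 2: 100101001111
step 3: 100010001000
step 4: 001000100010
step 5: 100010001000
position 12 holds 0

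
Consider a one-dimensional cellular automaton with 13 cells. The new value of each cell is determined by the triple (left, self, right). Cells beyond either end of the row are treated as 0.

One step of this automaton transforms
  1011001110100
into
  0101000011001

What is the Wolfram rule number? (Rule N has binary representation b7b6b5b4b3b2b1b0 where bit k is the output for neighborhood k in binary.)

97

position 7: 111 → 0  (bit 7 = 0)
position 3: 110 → 1  (bit 6 = 1)
position 1: 101 → 1  (bit 5 = 1)
position 4: 100 → 0  (bit 4 = 0)
position 2: 011 → 0  (bit 3 = 0)
position 0: 010 → 0  (bit 2 = 0)
position 5: 001 → 0  (bit 1 = 0)
position 12: 000 → 1  (bit 0 = 1)
bits b7..b0 = 01100001 = 97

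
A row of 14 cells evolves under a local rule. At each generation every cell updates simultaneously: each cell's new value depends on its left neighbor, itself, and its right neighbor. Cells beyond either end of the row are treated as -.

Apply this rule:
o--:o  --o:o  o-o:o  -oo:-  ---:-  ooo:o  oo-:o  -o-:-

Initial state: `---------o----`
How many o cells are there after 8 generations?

--------o-o---
-------o-o-o--
------o-o-o-o-
-----o-o-o-o-o
----o-o-o-o-o-
---o-o-o-o-o-o
--o-o-o-o-o-o-
-o-o-o-o-o-o-o
count of o: 7

7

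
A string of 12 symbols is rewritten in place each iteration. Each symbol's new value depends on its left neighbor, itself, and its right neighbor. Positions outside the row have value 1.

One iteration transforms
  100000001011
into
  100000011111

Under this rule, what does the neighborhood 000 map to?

0

At position 2 the neighborhood is 000; the next row has 0 there.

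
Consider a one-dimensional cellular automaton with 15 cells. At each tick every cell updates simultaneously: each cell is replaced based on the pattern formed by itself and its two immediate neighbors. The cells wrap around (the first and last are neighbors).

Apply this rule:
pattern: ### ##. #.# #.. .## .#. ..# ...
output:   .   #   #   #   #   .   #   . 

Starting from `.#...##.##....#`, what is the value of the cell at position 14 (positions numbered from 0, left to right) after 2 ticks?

#

#.#.#######..#.
.#.##.....###.#
position 14 holds #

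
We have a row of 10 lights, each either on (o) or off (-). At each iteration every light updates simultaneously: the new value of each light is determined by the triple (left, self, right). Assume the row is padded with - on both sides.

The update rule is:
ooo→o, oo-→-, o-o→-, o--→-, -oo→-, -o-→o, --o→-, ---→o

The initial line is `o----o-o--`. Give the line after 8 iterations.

o----o-o-o

iteration 1: o-oo-o-o-o
iteration 2: o----o-o-o
iteration 3: o-oo-o-o-o  (repeats iteration 1; period 2)
iteration 8: o----o-o-o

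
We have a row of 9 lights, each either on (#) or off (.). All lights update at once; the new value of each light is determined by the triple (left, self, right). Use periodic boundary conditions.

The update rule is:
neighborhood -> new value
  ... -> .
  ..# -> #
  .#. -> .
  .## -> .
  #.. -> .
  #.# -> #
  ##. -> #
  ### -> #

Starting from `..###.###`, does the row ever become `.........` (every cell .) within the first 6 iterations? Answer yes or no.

no

iteration 1: .#.###.##
iteration 2: #.#.###.#
iteration 3: ##.#.###.
iteration 4: .##.#.###
iteration 5: #.##.#.##
iteration 6: ##.##.#.#
iteration 6 is ##.##.#.#, still not uniform .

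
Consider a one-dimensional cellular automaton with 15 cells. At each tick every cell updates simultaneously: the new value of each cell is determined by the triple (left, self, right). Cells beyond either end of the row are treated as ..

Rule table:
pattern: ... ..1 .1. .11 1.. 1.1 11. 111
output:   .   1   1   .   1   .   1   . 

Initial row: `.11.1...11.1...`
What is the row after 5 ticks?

11..11.11.11111

1.1.11.1.1.11..
1.1..1.1.1..11.
1.1111.1.111.11
1....1.1...1..1
11..11.11.11111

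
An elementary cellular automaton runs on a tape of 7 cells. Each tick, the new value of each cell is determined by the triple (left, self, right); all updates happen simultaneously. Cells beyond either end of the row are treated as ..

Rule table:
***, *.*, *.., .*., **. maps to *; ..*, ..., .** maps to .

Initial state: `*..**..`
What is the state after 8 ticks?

......*

tick 1: **..**.
tick 2: .**..**
tick 3: ..**..*
tick 4: ...**.*
tick 5: ....***
tick 6: .....**
tick 7: ......*
tick 8: ......*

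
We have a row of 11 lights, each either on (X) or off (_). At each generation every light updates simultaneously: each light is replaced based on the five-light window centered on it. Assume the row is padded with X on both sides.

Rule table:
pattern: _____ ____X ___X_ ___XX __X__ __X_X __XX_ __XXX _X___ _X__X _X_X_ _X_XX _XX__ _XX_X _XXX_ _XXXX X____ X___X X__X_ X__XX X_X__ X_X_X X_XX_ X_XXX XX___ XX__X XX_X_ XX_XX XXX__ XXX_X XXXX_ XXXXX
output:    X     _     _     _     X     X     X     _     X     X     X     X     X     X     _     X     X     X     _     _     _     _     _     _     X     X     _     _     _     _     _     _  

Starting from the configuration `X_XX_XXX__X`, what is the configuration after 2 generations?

XX_XXX__XX_

generation 1: ___X____X__
generation 2: XX_XXX__XX_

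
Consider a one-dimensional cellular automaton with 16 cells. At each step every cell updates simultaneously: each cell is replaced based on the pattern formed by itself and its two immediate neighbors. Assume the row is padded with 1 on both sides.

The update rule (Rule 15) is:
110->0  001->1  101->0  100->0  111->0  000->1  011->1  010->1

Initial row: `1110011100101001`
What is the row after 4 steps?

0000110001101011
0111100111001010
0100001100011010
0101111001110010

0101111001110010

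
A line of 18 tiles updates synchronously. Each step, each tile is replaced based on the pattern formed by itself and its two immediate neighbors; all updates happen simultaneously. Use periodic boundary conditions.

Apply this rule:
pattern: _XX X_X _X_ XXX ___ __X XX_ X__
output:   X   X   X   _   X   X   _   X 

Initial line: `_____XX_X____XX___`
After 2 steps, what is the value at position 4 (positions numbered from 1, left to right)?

_

XXXXXX_XXXXXXX_XXX
______XX______XX__
position 4 holds _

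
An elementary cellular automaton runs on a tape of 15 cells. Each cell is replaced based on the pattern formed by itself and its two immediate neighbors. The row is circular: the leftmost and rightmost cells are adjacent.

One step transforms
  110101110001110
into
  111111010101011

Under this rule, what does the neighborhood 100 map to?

At position 8 the neighborhood is 100; the next row has 0 there.

0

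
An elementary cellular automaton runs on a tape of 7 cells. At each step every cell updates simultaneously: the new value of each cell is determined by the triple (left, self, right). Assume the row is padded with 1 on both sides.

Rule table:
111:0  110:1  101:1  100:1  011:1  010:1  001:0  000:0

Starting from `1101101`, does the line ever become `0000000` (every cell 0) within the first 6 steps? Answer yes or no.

0111111
1100000
0110000
1111000
0001100
1001110
step 6 is 1001110, still not uniform 0

no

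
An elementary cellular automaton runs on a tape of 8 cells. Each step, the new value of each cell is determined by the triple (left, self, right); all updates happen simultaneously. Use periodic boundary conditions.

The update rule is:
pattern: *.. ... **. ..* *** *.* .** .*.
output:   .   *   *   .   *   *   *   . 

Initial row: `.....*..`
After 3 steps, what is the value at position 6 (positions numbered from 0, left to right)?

****...*
****.*.*
*****.**
position 6 holds *

*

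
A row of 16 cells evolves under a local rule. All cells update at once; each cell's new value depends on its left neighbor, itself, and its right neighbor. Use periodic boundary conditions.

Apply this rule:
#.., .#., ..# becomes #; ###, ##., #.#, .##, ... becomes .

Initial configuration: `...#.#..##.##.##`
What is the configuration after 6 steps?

step 1: #.##.###........
step 2: #.......#......#
step 3: .#.....###....#.
step 4: ###...#...#..###
step 5: ...#.###.####...
step 6: ..##.........#..

..##.........#..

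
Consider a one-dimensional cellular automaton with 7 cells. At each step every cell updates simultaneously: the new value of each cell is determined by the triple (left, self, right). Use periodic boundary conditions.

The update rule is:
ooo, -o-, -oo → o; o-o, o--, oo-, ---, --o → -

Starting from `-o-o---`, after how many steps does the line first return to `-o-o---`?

1

-o-o---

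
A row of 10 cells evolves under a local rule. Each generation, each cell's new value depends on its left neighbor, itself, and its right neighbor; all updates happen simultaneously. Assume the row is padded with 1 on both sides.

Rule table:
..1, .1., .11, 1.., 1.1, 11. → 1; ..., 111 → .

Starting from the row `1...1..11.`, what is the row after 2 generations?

.111......

generation 1: 11.1111111
generation 2: .111......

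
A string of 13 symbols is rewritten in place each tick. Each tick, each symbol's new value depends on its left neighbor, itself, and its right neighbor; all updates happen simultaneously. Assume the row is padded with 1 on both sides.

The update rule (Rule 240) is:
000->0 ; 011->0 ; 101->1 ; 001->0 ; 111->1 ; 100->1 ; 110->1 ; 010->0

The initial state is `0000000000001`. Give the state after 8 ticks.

1111111100000

tick 1: 1000000000000
tick 2: 1100000000000
tick 3: 1110000000000
tick 4: 1111000000000
tick 5: 1111100000000
tick 6: 1111110000000
tick 7: 1111111000000
tick 8: 1111111100000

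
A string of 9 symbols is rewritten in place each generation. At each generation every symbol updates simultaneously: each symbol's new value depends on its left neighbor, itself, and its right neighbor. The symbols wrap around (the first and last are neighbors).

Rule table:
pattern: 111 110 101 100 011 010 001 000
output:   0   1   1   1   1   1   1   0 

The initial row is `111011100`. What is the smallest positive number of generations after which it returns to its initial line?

generation 1: 101110111
generation 2: 111011100

2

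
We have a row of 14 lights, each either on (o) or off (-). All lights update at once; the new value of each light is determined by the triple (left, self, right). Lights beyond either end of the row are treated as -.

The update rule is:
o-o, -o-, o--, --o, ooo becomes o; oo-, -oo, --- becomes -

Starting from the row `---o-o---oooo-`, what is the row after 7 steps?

ooooo-o-ooo--o

step 1: --ooooo-o-oo-o
step 2: -o-ooo-ooo--oo
step 3: ooo-o-o-o-oo--
step 4: -o-ooooooo--o-
step 5: ooo-ooooo-oooo
step 6: -o-o-ooo-o-oo-
step 7: ooooo-o-ooo--o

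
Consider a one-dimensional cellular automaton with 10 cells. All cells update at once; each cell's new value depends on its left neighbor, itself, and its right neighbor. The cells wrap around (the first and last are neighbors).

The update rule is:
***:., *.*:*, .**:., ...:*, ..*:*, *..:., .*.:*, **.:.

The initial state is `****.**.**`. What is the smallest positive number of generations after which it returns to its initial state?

....*..*..
*****.**.*
.....*..*.
******.**.
......*..*
.******.**
*......*..
*.******.*
.*......*.
**.******.
..*......*
.**.******
*..*......
*.**.*****
.*..*.....
**.**.****
..*..*....
***.**.***
...*..*...
****.**.**

20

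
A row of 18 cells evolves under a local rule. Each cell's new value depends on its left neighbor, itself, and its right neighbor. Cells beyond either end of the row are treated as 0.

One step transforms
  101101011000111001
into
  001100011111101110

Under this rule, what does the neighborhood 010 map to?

At position 0 the neighborhood is 010; the next row has 0 there.

0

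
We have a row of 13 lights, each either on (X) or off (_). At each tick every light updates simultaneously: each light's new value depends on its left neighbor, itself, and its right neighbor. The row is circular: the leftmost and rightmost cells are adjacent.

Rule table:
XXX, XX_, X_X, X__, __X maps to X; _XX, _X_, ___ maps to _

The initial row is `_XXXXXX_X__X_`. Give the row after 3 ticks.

tick 1: X_XXXXXX_XX_X
tick 2: XX_XXXXXX_XX_
tick 3: _XX_XXXXXX_XX

_XX_XXXXXX_XX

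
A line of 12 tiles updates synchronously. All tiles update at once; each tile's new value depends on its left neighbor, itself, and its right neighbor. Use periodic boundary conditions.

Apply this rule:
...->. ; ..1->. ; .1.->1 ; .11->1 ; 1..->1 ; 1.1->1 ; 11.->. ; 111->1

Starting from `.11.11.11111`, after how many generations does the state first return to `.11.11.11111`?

generation 1: 11.11.11111.
generation 2: 1.11.11111.1
generation 3: .11.11111.11
generation 4: 11.11111.11.
generation 5: 1.11111.11.1
generation 6: .11111.11.11
generation 7: 11111.11.11.
generation 8: 1111.11.11.1
generation 9: 111.11.11.11
generation 10: 11.11.11.111
generation 11: 1.11.11.1111
generation 12: .11.11.11111

12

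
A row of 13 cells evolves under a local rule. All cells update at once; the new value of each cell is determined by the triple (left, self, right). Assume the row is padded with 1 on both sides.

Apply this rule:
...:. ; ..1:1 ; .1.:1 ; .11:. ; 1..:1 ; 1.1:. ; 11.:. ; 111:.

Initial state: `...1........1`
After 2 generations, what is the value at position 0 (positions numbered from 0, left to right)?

1.111......1.
.....1....11.
position 0 holds .

.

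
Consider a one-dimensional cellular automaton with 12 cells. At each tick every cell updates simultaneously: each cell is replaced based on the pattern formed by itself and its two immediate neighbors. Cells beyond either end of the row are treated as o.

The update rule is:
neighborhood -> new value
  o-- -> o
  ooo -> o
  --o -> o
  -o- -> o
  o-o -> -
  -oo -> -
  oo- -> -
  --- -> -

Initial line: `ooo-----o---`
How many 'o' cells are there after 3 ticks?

6

tick 1: oo-o---ooo-o
tick 2: o--oo-o-o---
tick 3: -oo---o-oo-o
count of o: 6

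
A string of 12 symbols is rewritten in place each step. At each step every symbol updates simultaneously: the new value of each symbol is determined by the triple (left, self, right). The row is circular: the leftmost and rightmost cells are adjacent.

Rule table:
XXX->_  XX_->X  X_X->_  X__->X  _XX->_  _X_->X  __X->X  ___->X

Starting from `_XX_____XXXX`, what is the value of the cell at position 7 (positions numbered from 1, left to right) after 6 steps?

X

step 1: __XXXXXX___X
step 2: XX_____XXXXX
step 3: _XXXXXX_____
step 4: X_____XXXXXX
step 5: XXXXXX______
step 6: _____XXXXXXX
position 7 holds X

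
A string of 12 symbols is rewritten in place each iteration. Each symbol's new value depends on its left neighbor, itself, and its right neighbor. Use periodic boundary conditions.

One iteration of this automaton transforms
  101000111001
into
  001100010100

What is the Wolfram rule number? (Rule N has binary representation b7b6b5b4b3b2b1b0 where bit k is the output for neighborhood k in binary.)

position 7: 111 → 1  (bit 7 = 1)
position 0: 110 → 0  (bit 6 = 0)
position 1: 101 → 0  (bit 5 = 0)
position 3: 100 → 1  (bit 4 = 1)
position 6: 011 → 0  (bit 3 = 0)
position 2: 010 → 1  (bit 2 = 1)
position 5: 001 → 0  (bit 1 = 0)
position 4: 000 → 0  (bit 0 = 0)
bits b7..b0 = 10010100 = 148

148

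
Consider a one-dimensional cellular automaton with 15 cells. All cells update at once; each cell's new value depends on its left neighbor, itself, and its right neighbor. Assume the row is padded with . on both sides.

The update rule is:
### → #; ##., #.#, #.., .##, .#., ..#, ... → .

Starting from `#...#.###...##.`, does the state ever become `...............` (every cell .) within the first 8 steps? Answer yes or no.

yes

.......#.......
...............
all cells are . at step 2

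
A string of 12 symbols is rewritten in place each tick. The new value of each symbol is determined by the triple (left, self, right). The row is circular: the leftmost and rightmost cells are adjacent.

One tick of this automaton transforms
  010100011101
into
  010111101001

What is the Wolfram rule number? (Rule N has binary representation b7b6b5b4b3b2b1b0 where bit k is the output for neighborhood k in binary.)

position 8: 111 → 1  (bit 7 = 1)
position 9: 110 → 0  (bit 6 = 0)
position 0: 101 → 0  (bit 5 = 0)
position 4: 100 → 1  (bit 4 = 1)
position 7: 011 → 0  (bit 3 = 0)
position 1: 010 → 1  (bit 2 = 1)
position 6: 001 → 1  (bit 1 = 1)
position 5: 000 → 1  (bit 0 = 1)
bits b7..b0 = 10010111 = 151

151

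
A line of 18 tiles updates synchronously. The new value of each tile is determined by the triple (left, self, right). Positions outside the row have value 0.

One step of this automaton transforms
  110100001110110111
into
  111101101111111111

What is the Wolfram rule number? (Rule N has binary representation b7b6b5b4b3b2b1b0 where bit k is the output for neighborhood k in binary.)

position 9: 111 → 1  (bit 7 = 1)
position 1: 110 → 1  (bit 6 = 1)
position 2: 101 → 1  (bit 5 = 1)
position 4: 100 → 0  (bit 4 = 0)
position 0: 011 → 1  (bit 3 = 1)
position 3: 010 → 1  (bit 2 = 1)
position 7: 001 → 0  (bit 1 = 0)
position 5: 000 → 1  (bit 0 = 1)
bits b7..b0 = 11101101 = 237

237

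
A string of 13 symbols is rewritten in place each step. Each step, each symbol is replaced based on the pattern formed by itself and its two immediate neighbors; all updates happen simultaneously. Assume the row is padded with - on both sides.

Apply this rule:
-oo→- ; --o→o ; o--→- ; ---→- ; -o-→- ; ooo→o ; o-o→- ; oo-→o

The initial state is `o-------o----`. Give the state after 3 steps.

-----o-------

step 1: -------o-----
step 2: ------o------
step 3: -----o-------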